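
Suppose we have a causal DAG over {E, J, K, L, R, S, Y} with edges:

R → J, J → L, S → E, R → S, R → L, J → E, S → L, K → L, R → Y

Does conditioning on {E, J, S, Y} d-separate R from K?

Enumerating the 5 paths from R to K and testing each for blocking by {E, J, S, Y}:
Path 1: R → L ← K
  L is a collider here and neither L nor any of its descendants is conditioned on, so the collider stays closed — the path is blocked at L.
Path 2: R → S → L ← K
  S is a chain here and S is conditioned on, so the path is blocked at S.
Path 3: R → S → E ← J → L ← K
  S is a chain here and S is conditioned on, so the path is blocked at S.
Path 4: R → J → L ← K
  J is a chain here and J is conditioned on, so the path is blocked at J.
Path 5: R → J → E ← S → L ← K
  J is a chain here and J is conditioned on, so the path is blocked at J.
All paths are blocked; R ⊥ K | {E, J, S, Y} holds.

Yes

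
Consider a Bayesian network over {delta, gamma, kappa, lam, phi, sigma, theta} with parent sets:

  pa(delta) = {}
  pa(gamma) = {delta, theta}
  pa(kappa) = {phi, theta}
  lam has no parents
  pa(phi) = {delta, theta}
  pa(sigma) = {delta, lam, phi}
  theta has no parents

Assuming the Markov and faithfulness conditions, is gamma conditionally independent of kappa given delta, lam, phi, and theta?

Enumerating the 6 paths from gamma to kappa and testing each for blocking by {delta, lam, phi, theta}:
Path 1: gamma ← delta → phi → kappa
  delta is a fork here and delta is conditioned on, so the path is blocked at delta.
Path 2: gamma ← delta → phi ← theta → kappa
  delta is a fork here and delta is conditioned on, so the path is blocked at delta.
Path 3: gamma ← delta → sigma ← phi → kappa
  delta is a fork here and delta is conditioned on, so the path is blocked at delta.
Path 4: gamma ← delta → sigma ← phi ← theta → kappa
  delta is a fork here and delta is conditioned on, so the path is blocked at delta.
Path 5: gamma ← theta → kappa
  theta is a fork here and theta is conditioned on, so the path is blocked at theta.
Path 6: gamma ← theta → phi → kappa
  theta is a fork here and theta is conditioned on, so the path is blocked at theta.
All paths are blocked; gamma ⊥ kappa | {delta, lam, phi, theta} holds.

Yes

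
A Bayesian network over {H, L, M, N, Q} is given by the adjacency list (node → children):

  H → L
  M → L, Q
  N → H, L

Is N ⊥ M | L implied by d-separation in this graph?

No

There are 2 undirected paths between N and M; checking each against the conditioning set {L}:
  1. N → H → L ← M — H:chain[open]; L:collider[open] ⇒ active
  2. N → L ← M — L:collider[open] ⇒ active
At least one path is unblocked, so d-separation fails.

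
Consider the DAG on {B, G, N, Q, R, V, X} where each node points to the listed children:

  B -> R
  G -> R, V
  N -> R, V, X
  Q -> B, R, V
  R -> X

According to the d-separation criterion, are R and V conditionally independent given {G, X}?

No — R and V are not d-separated given {G, X}.

There are 5 undirected paths between R and V; checking each against the conditioning set {G, X}:
Path 1: R → X ← N → V
  X is a collider and X is conditioned on, which opens it; N is a fork and N is not conditioned on — no node blocks this path, so it is active.
Path 2: R ← Q → V
  Q is a fork and Q is not conditioned on — no node blocks this path, so it is active.
Path 3: R ← G → V
  G is a fork here and G is conditioned on, so the path is blocked at G.
Path 4: R ← B ← Q → V
  B is a chain and B is not conditioned on; Q is a fork and Q is not conditioned on — no node blocks this path, so it is active.
Path 5: R ← N → V
  N is a fork and N is not conditioned on — no node blocks this path, so it is active.
Because an active path exists, R and V are not d-separated.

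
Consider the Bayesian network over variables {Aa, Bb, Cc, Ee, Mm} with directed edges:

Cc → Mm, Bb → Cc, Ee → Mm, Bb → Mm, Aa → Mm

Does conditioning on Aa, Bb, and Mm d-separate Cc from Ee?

No — Cc and Ee are not d-separated given {Aa, Bb, Mm}.

We examine all 2 paths between Cc and Ee:
Path 1: Cc → Mm ← Ee
  Mm is a collider and Mm is conditioned on, which opens it — no node blocks this path, so it is active.
Path 2: Cc ← Bb → Mm ← Ee
  Bb is a fork here and Bb is conditioned on, so the path is blocked at Bb.
At least one path is unblocked, so d-separation fails.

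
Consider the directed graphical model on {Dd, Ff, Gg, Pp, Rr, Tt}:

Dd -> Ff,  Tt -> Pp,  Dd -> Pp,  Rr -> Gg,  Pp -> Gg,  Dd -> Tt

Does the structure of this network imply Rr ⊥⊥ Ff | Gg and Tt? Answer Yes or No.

No

We examine all 2 paths between Rr and Ff:
Path 1: Rr → Gg ← Pp ← Dd → Ff
  Gg is a collider and Gg is conditioned on, which opens it; Pp is a chain and Pp is not conditioned on; Dd is a fork and Dd is not conditioned on — no node blocks this path, so it is active.
Path 2: Rr → Gg ← Pp ← Tt ← Dd → Ff
  Tt is a chain here and Tt is conditioned on, so the path is blocked at Tt.
Since the path Rr → Gg ← Pp ← Dd → Ff is active, Rr and Ff are not d-separated given {Gg, Tt}.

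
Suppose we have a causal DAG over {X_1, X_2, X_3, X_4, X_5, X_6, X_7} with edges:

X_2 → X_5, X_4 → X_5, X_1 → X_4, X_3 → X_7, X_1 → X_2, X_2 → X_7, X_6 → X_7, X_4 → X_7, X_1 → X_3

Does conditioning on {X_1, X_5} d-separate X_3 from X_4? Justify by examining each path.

Yes

There are 6 undirected paths between X_3 and X_4; checking each against the conditioning set {X_1, X_5}:
  1. X_3 ← X_1 → X_2 → X_7 ← X_4 — X_1:fork[blocks]; X_2:chain[open]; X_7:collider[blocks] ⇒ blocked
  2. X_3 ← X_1 → X_2 → X_5 ← X_4 — X_1:fork[blocks]; X_2:chain[open]; X_5:collider[open] ⇒ blocked
  3. X_3 ← X_1 → X_4 — X_1:fork[blocks] ⇒ blocked
  4. X_3 → X_7 ← X_2 ← X_1 → X_4 — X_7:collider[blocks]; X_2:chain[open]; X_1:fork[blocks] ⇒ blocked
  5. X_3 → X_7 ← X_2 → X_5 ← X_4 — X_7:collider[blocks]; X_2:fork[open]; X_5:collider[open] ⇒ blocked
  6. X_3 → X_7 ← X_4 — X_7:collider[blocks] ⇒ blocked
All paths are blocked; X_3 ⊥ X_4 | {X_1, X_5} holds.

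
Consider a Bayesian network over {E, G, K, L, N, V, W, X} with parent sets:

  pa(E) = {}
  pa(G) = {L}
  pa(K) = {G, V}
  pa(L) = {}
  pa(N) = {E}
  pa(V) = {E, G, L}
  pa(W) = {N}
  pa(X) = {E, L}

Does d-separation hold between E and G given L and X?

There are 6 undirected paths between E and G; checking each against the conditioning set {L, X}:
  1. E → V → K ← G — V:chain[open]; K:collider[blocks] ⇒ blocked
  2. E → V ← L → G — V:collider[blocks]; L:fork[blocks] ⇒ blocked
  3. E → V ← G — V:collider[blocks] ⇒ blocked
  4. E → X ← L → V → K ← G — X:collider[open]; L:fork[blocks]; V:chain[open]; K:collider[blocks] ⇒ blocked
  5. E → X ← L → V ← G — X:collider[open]; L:fork[blocks]; V:collider[blocks] ⇒ blocked
  6. E → X ← L → G — X:collider[open]; L:fork[blocks] ⇒ blocked
Since every path is blocked, d-separation holds.

Yes — E and G are d-separated given {L, X}.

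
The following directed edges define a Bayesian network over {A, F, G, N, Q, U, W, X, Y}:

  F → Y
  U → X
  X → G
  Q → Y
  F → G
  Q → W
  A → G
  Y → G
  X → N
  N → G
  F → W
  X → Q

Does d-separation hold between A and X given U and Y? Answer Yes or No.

Enumerating the 6 paths from A to X and testing each for blocking by {U, Y}:
Path 1: A → G ← N ← X
  G is a collider here and neither G nor any of its descendants is conditioned on, so the collider stays closed — the path is blocked at G.
Path 2: A → G ← F → Y ← Q ← X
  G is a collider here and neither G nor any of its descendants is conditioned on, so the collider stays closed — the path is blocked at G.
Path 3: A → G ← F → W ← Q ← X
  G is a collider here and neither G nor any of its descendants is conditioned on, so the collider stays closed — the path is blocked at G.
Path 4: A → G ← Y ← F → W ← Q ← X
  G is a collider here and neither G nor any of its descendants is conditioned on, so the collider stays closed — the path is blocked at G.
Path 5: A → G ← Y ← Q ← X
  G is a collider here and neither G nor any of its descendants is conditioned on, so the collider stays closed — the path is blocked at G.
Path 6: A → G ← X
  G is a collider here and neither G nor any of its descendants is conditioned on, so the collider stays closed — the path is blocked at G.
Since every path is blocked, d-separation holds.

Yes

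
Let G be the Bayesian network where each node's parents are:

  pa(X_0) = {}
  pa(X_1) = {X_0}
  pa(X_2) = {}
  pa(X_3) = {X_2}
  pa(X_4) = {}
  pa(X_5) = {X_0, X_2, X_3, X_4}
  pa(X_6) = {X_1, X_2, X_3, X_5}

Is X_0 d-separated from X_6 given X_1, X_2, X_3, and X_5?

6 paths connect X_0 and X_6; each must be blocked for d-separation to hold:
Path 1: X_0 → X_1 → X_6
  X_1 is a chain here and X_1 is conditioned on, so the path is blocked at X_1.
Path 2: X_0 → X_5 ← X_2 → X_6
  X_2 is a fork here and X_2 is conditioned on, so the path is blocked at X_2.
Path 3: X_0 → X_5 ← X_2 → X_3 → X_6
  X_2 is a fork here and X_2 is conditioned on, so the path is blocked at X_2.
Path 4: X_0 → X_5 → X_6
  X_5 is a chain here and X_5 is conditioned on, so the path is blocked at X_5.
Path 5: X_0 → X_5 ← X_3 ← X_2 → X_6
  X_3 is a chain here and X_3 is conditioned on, so the path is blocked at X_3.
Path 6: X_0 → X_5 ← X_3 → X_6
  X_3 is a fork here and X_3 is conditioned on, so the path is blocked at X_3.
Every path is blocked, so X_0 and X_6 are d-separated given {X_1, X_2, X_3, X_5}.

Yes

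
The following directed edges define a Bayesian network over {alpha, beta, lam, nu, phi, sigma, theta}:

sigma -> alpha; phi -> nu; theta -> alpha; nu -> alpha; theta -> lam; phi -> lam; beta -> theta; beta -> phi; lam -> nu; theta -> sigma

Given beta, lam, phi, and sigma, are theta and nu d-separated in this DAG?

Yes

We examine all 6 paths between theta and nu:
Path 1: theta ← beta → phi → nu
  beta is a fork here and beta is conditioned on, so the path is blocked at beta.
Path 2: theta ← beta → phi → lam → nu
  beta is a fork here and beta is conditioned on, so the path is blocked at beta.
Path 3: theta → sigma → alpha ← nu
  sigma is a chain here and sigma is conditioned on, so the path is blocked at sigma.
Path 4: theta → alpha ← nu
  alpha is a collider here and neither alpha nor any of its descendants is conditioned on, so the collider stays closed — the path is blocked at alpha.
Path 5: theta → lam → nu
  lam is a chain here and lam is conditioned on, so the path is blocked at lam.
Path 6: theta → lam ← phi → nu
  phi is a fork here and phi is conditioned on, so the path is blocked at phi.
All paths are blocked; theta ⊥ nu | {beta, lam, phi, sigma} holds.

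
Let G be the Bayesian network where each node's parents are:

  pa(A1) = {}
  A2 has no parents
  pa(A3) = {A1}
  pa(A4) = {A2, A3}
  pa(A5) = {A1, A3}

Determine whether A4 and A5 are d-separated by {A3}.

Yes

We examine all 2 paths between A4 and A5:
Path 1: A4 ← A3 ← A1 → A5
  A3 is a chain here and A3 is conditioned on, so the path is blocked at A3.
Path 2: A4 ← A3 → A5
  A3 is a fork here and A3 is conditioned on, so the path is blocked at A3.
Since every path is blocked, d-separation holds.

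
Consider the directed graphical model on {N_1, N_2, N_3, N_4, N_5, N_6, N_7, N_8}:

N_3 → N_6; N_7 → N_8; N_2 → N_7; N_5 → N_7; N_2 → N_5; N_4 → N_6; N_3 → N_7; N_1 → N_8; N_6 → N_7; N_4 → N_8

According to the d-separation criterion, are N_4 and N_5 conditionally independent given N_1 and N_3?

There are 6 undirected paths between N_4 and N_5; checking each against the conditioning set {N_1, N_3}:
Path 1: N_4 → N_8 ← N_7 ← N_2 → N_5
  N_8 is a collider here and neither N_8 nor any of its descendants is conditioned on, so the collider stays closed — the path is blocked at N_8.
Path 2: N_4 → N_8 ← N_7 ← N_5
  N_8 is a collider here and neither N_8 nor any of its descendants is conditioned on, so the collider stays closed — the path is blocked at N_8.
Path 3: N_4 → N_6 ← N_3 → N_7 ← N_2 → N_5
  N_6 is a collider here and neither N_6 nor any of its descendants is conditioned on, so the collider stays closed — the path is blocked at N_6.
Path 4: N_4 → N_6 ← N_3 → N_7 ← N_5
  N_6 is a collider here and neither N_6 nor any of its descendants is conditioned on, so the collider stays closed — the path is blocked at N_6.
Path 5: N_4 → N_6 → N_7 ← N_2 → N_5
  N_7 is a collider here and neither N_7 nor any of its descendants is conditioned on, so the collider stays closed — the path is blocked at N_7.
Path 6: N_4 → N_6 → N_7 ← N_5
  N_7 is a collider here and neither N_7 nor any of its descendants is conditioned on, so the collider stays closed — the path is blocked at N_7.
Since every path is blocked, d-separation holds.

Yes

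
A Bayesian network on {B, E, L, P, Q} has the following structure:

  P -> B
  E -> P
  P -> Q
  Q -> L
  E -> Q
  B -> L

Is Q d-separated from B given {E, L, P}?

No

We examine all 3 paths between Q and B:
  1. Q ← P → B — P:fork[blocks] ⇒ blocked
  2. Q → L ← B — L:collider[open] ⇒ active
  3. Q ← E → P → B — E:fork[blocks]; P:chain[blocks] ⇒ blocked
Because an active path exists, Q and B are not d-separated.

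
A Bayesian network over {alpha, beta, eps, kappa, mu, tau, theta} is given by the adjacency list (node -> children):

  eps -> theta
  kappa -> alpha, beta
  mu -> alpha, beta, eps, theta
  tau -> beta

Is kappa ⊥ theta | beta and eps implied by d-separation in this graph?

No

4 paths connect kappa and theta; each must be blocked for d-separation to hold:
  1. kappa → alpha ← mu → theta — alpha:collider[blocks]; mu:fork[open] ⇒ blocked
  2. kappa → alpha ← mu → eps → theta — alpha:collider[blocks]; mu:fork[open]; eps:chain[blocks] ⇒ blocked
  3. kappa → beta ← mu → theta — beta:collider[open]; mu:fork[open] ⇒ active
  4. kappa → beta ← mu → eps → theta — beta:collider[open]; mu:fork[open]; eps:chain[blocks] ⇒ blocked
At least one path is unblocked, so d-separation fails.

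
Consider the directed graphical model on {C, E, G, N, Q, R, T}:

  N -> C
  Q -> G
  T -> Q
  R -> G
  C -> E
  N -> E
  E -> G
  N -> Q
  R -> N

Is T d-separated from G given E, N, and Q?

Yes

Enumerating the 4 paths from T to G and testing each for blocking by {E, N, Q}:
  1. T → Q ← N ← R → G — Q:collider[open]; N:chain[blocks]; R:fork[open] ⇒ blocked
  2. T → Q ← N → C → E → G — Q:collider[open]; N:fork[blocks]; C:chain[open]; E:chain[blocks] ⇒ blocked
  3. T → Q ← N → E → G — Q:collider[open]; N:fork[blocks]; E:chain[blocks] ⇒ blocked
  4. T → Q → G — Q:chain[blocks] ⇒ blocked
All paths are blocked; T ⊥ G | {E, N, Q} holds.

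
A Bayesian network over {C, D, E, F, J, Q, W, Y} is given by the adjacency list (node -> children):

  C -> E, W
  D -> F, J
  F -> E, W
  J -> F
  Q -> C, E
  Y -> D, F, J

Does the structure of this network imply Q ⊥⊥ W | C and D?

Enumerating the 4 paths from Q to W and testing each for blocking by {C, D}:
Path 1: Q → E ← F → W
  E is a collider here and neither E nor any of its descendants is conditioned on, so the collider stays closed — the path is blocked at E.
Path 2: Q → E ← C → W
  E is a collider here and neither E nor any of its descendants is conditioned on, so the collider stays closed — the path is blocked at E.
Path 3: Q → C → W
  C is a chain here and C is conditioned on, so the path is blocked at C.
Path 4: Q → C → E ← F → W
  C is a chain here and C is conditioned on, so the path is blocked at C.
Every path is blocked, so Q and W are d-separated given {C, D}.

Yes — Q and W are d-separated given {C, D}.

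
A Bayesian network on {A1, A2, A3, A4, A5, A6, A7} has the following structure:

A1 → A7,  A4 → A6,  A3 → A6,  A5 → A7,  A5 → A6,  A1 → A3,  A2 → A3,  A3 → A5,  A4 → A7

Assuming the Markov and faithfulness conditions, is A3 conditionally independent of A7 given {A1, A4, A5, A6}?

There are 5 undirected paths between A3 and A7; checking each against the conditioning set {A1, A4, A5, A6}:
  1. A3 ← A1 → A7 — A1:fork[blocks] ⇒ blocked
  2. A3 → A5 → A7 — A5:chain[blocks] ⇒ blocked
  3. A3 → A5 → A6 ← A4 → A7 — A5:chain[blocks]; A6:collider[open]; A4:fork[blocks] ⇒ blocked
  4. A3 → A6 ← A4 → A7 — A6:collider[open]; A4:fork[blocks] ⇒ blocked
  5. A3 → A6 ← A5 → A7 — A6:collider[open]; A5:fork[blocks] ⇒ blocked
All paths are blocked; A3 ⊥ A7 | {A1, A4, A5, A6} holds.

Yes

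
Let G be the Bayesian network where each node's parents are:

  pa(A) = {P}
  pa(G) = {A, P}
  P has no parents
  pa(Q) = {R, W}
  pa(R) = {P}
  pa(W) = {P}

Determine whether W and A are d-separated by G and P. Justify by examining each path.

We examine all 4 paths between W and A:
Path 1: W → Q ← R ← P → G ← A
  Q is a collider here and neither Q nor any of its descendants is conditioned on, so the collider stays closed — the path is blocked at Q.
Path 2: W → Q ← R ← P → A
  Q is a collider here and neither Q nor any of its descendants is conditioned on, so the collider stays closed — the path is blocked at Q.
Path 3: W ← P → G ← A
  P is a fork here and P is conditioned on, so the path is blocked at P.
Path 4: W ← P → A
  P is a fork here and P is conditioned on, so the path is blocked at P.
All paths are blocked; W ⊥ A | {G, P} holds.

Yes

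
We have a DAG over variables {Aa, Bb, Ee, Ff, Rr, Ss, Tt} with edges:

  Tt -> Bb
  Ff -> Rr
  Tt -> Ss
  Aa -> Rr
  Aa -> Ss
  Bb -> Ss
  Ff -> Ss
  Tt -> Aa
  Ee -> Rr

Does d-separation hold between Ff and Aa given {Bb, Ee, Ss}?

4 paths connect Ff and Aa; each must be blocked for d-separation to hold:
Path 1: Ff → Rr ← Aa
  Rr is a collider here and neither Rr nor any of its descendants is conditioned on, so the collider stays closed — the path is blocked at Rr.
Path 2: Ff → Ss ← Tt → Aa
  Ss is a collider and Ss is conditioned on, which opens it; Tt is a fork and Tt is not conditioned on — no node blocks this path, so it is active.
Path 3: Ff → Ss ← Bb ← Tt → Aa
  Bb is a chain here and Bb is conditioned on, so the path is blocked at Bb.
Path 4: Ff → Ss ← Aa
  Ss is a collider and Ss is conditioned on, which opens it — no node blocks this path, so it is active.
At least one path is unblocked, so d-separation fails.

No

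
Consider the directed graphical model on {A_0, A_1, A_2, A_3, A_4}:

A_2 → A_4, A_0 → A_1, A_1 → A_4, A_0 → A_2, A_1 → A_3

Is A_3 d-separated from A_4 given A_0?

No

There are 2 undirected paths between A_3 and A_4; checking each against the conditioning set {A_0}:
Path 1: A_3 ← A_1 → A_4
  A_1 is a fork and A_1 is not conditioned on — no node blocks this path, so it is active.
Path 2: A_3 ← A_1 ← A_0 → A_2 → A_4
  A_0 is a fork here and A_0 is conditioned on, so the path is blocked at A_0.
Because an active path exists, A_3 and A_4 are not d-separated.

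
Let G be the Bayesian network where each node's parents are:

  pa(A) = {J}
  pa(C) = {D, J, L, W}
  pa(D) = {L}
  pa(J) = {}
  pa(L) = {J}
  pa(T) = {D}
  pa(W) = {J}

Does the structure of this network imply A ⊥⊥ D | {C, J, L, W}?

We examine all 6 paths between A and D:
  1. A ← J → L → D — J:fork[blocks]; L:chain[blocks] ⇒ blocked
  2. A ← J → L → C ← D — J:fork[blocks]; L:chain[blocks]; C:collider[open] ⇒ blocked
  3. A ← J → W → C ← L → D — J:fork[blocks]; W:chain[blocks]; C:collider[open]; L:fork[blocks] ⇒ blocked
  4. A ← J → W → C ← D — J:fork[blocks]; W:chain[blocks]; C:collider[open] ⇒ blocked
  5. A ← J → C ← L → D — J:fork[blocks]; C:collider[open]; L:fork[blocks] ⇒ blocked
  6. A ← J → C ← D — J:fork[blocks]; C:collider[open] ⇒ blocked
Since every path is blocked, d-separation holds.

Yes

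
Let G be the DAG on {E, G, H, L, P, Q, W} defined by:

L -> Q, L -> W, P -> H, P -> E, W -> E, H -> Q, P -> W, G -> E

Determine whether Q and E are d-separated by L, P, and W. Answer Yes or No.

Yes

Enumerating the 4 paths from Q to E and testing each for blocking by {L, P, W}:
Path 1: Q ← L → W ← P → E
  L is a fork here and L is conditioned on, so the path is blocked at L.
Path 2: Q ← L → W → E
  L is a fork here and L is conditioned on, so the path is blocked at L.
Path 3: Q ← H ← P → W → E
  P is a fork here and P is conditioned on, so the path is blocked at P.
Path 4: Q ← H ← P → E
  P is a fork here and P is conditioned on, so the path is blocked at P.
Every path is blocked, so Q and E are d-separated given {L, P, W}.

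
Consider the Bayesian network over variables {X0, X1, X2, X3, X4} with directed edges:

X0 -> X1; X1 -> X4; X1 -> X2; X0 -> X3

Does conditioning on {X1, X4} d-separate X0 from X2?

The only undirected path from X0 to X2 is:
Path 1: X0 → X1 → X2
  X1 is a chain here and X1 is conditioned on, so the path is blocked at X1.
Since every path is blocked, d-separation holds.

Yes — X0 and X2 are d-separated given {X1, X4}.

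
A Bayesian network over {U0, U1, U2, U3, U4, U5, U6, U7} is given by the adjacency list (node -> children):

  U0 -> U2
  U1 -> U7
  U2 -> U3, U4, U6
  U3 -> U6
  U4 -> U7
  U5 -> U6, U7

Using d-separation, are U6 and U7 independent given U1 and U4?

We examine all 3 paths between U6 and U7:
  1. U6 ← U5 → U7 — U5:fork[open] ⇒ active
  2. U6 ← U3 ← U2 → U4 → U7 — U3:chain[open]; U2:fork[open]; U4:chain[blocks] ⇒ blocked
  3. U6 ← U2 → U4 → U7 — U2:fork[open]; U4:chain[blocks] ⇒ blocked
Since the path U6 ← U5 → U7 is active, U6 and U7 are not d-separated given {U1, U4}.

No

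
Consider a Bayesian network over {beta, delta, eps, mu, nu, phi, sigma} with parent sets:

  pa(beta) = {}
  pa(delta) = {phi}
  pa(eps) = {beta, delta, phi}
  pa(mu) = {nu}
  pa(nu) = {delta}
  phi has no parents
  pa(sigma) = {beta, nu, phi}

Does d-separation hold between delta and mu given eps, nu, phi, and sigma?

Yes — delta and mu are d-separated given {eps, nu, phi, sigma}.

Enumerating the 5 paths from delta to mu and testing each for blocking by {eps, nu, phi, sigma}:
Path 1: delta ← phi → eps ← beta → sigma ← nu → mu
  phi is a fork here and phi is conditioned on, so the path is blocked at phi.
Path 2: delta ← phi → sigma ← nu → mu
  phi is a fork here and phi is conditioned on, so the path is blocked at phi.
Path 3: delta → eps ← beta → sigma ← nu → mu
  nu is a fork here and nu is conditioned on, so the path is blocked at nu.
Path 4: delta → eps ← phi → sigma ← nu → mu
  phi is a fork here and phi is conditioned on, so the path is blocked at phi.
Path 5: delta → nu → mu
  nu is a chain here and nu is conditioned on, so the path is blocked at nu.
All paths are blocked; delta ⊥ mu | {eps, nu, phi, sigma} holds.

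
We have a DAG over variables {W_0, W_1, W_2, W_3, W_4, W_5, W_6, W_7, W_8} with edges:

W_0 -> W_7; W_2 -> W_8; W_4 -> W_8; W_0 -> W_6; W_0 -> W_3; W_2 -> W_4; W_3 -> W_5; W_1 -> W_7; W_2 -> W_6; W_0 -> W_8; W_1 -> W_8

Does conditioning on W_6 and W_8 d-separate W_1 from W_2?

No

We examine all 6 paths between W_1 and W_2:
  1. W_1 → W_7 ← W_0 → W_6 ← W_2 — W_7:collider[blocks]; W_0:fork[open]; W_6:collider[open] ⇒ blocked
  2. W_1 → W_7 ← W_0 → W_8 ← W_2 — W_7:collider[blocks]; W_0:fork[open]; W_8:collider[open] ⇒ blocked
  3. W_1 → W_7 ← W_0 → W_8 ← W_4 ← W_2 — W_7:collider[blocks]; W_0:fork[open]; W_8:collider[open]; W_4:chain[open] ⇒ blocked
  4. W_1 → W_8 ← W_2 — W_8:collider[open] ⇒ active
  5. W_1 → W_8 ← W_4 ← W_2 — W_8:collider[open]; W_4:chain[open] ⇒ active
  6. W_1 → W_8 ← W_0 → W_6 ← W_2 — W_8:collider[open]; W_0:fork[open]; W_6:collider[open] ⇒ active
Because an active path exists, W_1 and W_2 are not d-separated.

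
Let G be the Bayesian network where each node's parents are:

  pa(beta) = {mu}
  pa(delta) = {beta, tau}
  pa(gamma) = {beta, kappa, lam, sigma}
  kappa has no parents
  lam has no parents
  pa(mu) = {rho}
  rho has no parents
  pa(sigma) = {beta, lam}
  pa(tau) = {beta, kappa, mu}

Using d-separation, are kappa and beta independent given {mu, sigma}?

Enumerating the 6 paths from kappa to beta and testing each for blocking by {mu, sigma}:
  1. kappa → gamma ← sigma ← beta — gamma:collider[blocks]; sigma:chain[blocks] ⇒ blocked
  2. kappa → gamma ← beta — gamma:collider[blocks] ⇒ blocked
  3. kappa → gamma ← lam → sigma ← beta — gamma:collider[blocks]; lam:fork[open]; sigma:collider[open] ⇒ blocked
  4. kappa → tau → delta ← beta — tau:chain[open]; delta:collider[blocks] ⇒ blocked
  5. kappa → tau ← beta — tau:collider[blocks] ⇒ blocked
  6. kappa → tau ← mu → beta — tau:collider[blocks]; mu:fork[blocks] ⇒ blocked
All paths are blocked; kappa ⊥ beta | {mu, sigma} holds.

Yes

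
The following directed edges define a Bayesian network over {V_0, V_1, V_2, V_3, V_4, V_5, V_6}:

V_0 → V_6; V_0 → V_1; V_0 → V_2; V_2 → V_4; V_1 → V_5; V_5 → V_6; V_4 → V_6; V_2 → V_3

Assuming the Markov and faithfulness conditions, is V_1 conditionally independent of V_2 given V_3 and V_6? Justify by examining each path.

4 paths connect V_1 and V_2; each must be blocked for d-separation to hold:
Path 1: V_1 ← V_0 → V_6 ← V_4 ← V_2
  V_0 is a fork and V_0 is not conditioned on; V_6 is a collider and V_6 is conditioned on, which opens it; V_4 is a chain and V_4 is not conditioned on — no node blocks this path, so it is active.
Path 2: V_1 ← V_0 → V_2
  V_0 is a fork and V_0 is not conditioned on — no node blocks this path, so it is active.
Path 3: V_1 → V_5 → V_6 ← V_0 → V_2
  V_5 is a chain and V_5 is not conditioned on; V_6 is a collider and V_6 is conditioned on, which opens it; V_0 is a fork and V_0 is not conditioned on — no node blocks this path, so it is active.
Path 4: V_1 → V_5 → V_6 ← V_4 ← V_2
  V_5 is a chain and V_5 is not conditioned on; V_6 is a collider and V_6 is conditioned on, which opens it; V_4 is a chain and V_4 is not conditioned on — no node blocks this path, so it is active.
Because an active path exists, V_1 and V_2 are not d-separated.

No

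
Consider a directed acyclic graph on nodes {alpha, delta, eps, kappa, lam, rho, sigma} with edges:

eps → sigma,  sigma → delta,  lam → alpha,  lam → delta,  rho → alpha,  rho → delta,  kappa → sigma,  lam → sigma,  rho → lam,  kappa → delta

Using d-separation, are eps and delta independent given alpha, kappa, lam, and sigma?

There are 5 undirected paths between eps and delta; checking each against the conditioning set {alpha, kappa, lam, sigma}:
  1. eps → sigma → delta — sigma:chain[blocks] ⇒ blocked
  2. eps → sigma ← kappa → delta — sigma:collider[open]; kappa:fork[blocks] ⇒ blocked
  3. eps → sigma ← lam → alpha ← rho → delta — sigma:collider[open]; lam:fork[blocks]; alpha:collider[open]; rho:fork[open] ⇒ blocked
  4. eps → sigma ← lam → delta — sigma:collider[open]; lam:fork[blocks] ⇒ blocked
  5. eps → sigma ← lam ← rho → delta — sigma:collider[open]; lam:chain[blocks]; rho:fork[open] ⇒ blocked
Every path is blocked, so eps and delta are d-separated given {alpha, kappa, lam, sigma}.

Yes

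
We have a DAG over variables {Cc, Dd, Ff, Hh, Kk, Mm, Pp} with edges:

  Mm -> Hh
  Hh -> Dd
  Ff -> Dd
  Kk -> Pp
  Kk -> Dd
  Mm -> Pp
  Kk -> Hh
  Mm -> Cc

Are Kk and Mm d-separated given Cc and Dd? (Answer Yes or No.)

No

3 paths connect Kk and Mm; each must be blocked for d-separation to hold:
  1. Kk → Hh ← Mm — Hh:collider[open] ⇒ active
  2. Kk → Dd ← Hh ← Mm — Dd:collider[open]; Hh:chain[open] ⇒ active
  3. Kk → Pp ← Mm — Pp:collider[blocks] ⇒ blocked
At least one path is unblocked, so d-separation fails.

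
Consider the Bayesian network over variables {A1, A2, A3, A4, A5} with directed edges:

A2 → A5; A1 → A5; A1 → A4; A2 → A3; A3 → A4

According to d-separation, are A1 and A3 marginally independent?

We examine all 2 paths between A1 and A3:
Path 1: A1 → A5 ← A2 → A3
  A5 is a collider here and neither A5 nor any of its descendants is conditioned on, so the collider stays closed — the path is blocked at A5.
Path 2: A1 → A4 ← A3
  A4 is a collider here and neither A4 nor any of its descendants is conditioned on, so the collider stays closed — the path is blocked at A4.
Since every path is blocked, d-separation holds.

Yes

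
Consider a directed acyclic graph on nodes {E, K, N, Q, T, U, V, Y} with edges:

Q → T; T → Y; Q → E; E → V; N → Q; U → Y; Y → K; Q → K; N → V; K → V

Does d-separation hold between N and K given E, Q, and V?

No

Enumerating the 6 paths from N to K and testing each for blocking by {E, Q, V}:
  1. N → V ← K — V:collider[open] ⇒ active
  2. N → V ← E ← Q → K — V:collider[open]; E:chain[blocks]; Q:fork[blocks] ⇒ blocked
  3. N → V ← E ← Q → T → Y → K — V:collider[open]; E:chain[blocks]; Q:fork[blocks]; T:chain[open]; Y:chain[open] ⇒ blocked
  4. N → Q → K — Q:chain[blocks] ⇒ blocked
  5. N → Q → E → V ← K — Q:chain[blocks]; E:chain[blocks]; V:collider[open] ⇒ blocked
  6. N → Q → T → Y → K — Q:chain[blocks]; T:chain[open]; Y:chain[open] ⇒ blocked
Because an active path exists, N and K are not d-separated.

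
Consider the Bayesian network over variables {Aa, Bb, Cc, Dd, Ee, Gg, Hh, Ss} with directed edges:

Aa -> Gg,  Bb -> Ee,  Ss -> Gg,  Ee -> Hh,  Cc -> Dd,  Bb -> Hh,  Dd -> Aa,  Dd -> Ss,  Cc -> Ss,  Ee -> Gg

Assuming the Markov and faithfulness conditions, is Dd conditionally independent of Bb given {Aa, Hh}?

We examine all 6 paths between Dd and Bb:
  1. Dd → Aa → Gg ← Ee → Hh ← Bb — Aa:chain[blocks]; Gg:collider[blocks]; Ee:fork[open]; Hh:collider[open] ⇒ blocked
  2. Dd → Aa → Gg ← Ee ← Bb — Aa:chain[blocks]; Gg:collider[blocks]; Ee:chain[open] ⇒ blocked
  3. Dd → Ss → Gg ← Ee → Hh ← Bb — Ss:chain[open]; Gg:collider[blocks]; Ee:fork[open]; Hh:collider[open] ⇒ blocked
  4. Dd → Ss → Gg ← Ee ← Bb — Ss:chain[open]; Gg:collider[blocks]; Ee:chain[open] ⇒ blocked
  5. Dd ← Cc → Ss → Gg ← Ee → Hh ← Bb — Cc:fork[open]; Ss:chain[open]; Gg:collider[blocks]; Ee:fork[open]; Hh:collider[open] ⇒ blocked
  6. Dd ← Cc → Ss → Gg ← Ee ← Bb — Cc:fork[open]; Ss:chain[open]; Gg:collider[blocks]; Ee:chain[open] ⇒ blocked
Since every path is blocked, d-separation holds.

Yes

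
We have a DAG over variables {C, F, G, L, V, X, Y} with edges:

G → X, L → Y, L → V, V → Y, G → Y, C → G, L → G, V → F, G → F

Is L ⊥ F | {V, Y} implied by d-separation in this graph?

6 paths connect L and F; each must be blocked for d-separation to hold:
Path 1: L → G → F
  G is a chain and G is not conditioned on — no node blocks this path, so it is active.
Path 2: L → G → Y ← V → F
  V is a fork here and V is conditioned on, so the path is blocked at V.
Path 3: L → V → F
  V is a chain here and V is conditioned on, so the path is blocked at V.
Path 4: L → V → Y ← G → F
  V is a chain here and V is conditioned on, so the path is blocked at V.
Path 5: L → Y ← G → F
  Y is a collider and Y is conditioned on, which opens it; G is a fork and G is not conditioned on — no node blocks this path, so it is active.
Path 6: L → Y ← V → F
  V is a fork here and V is conditioned on, so the path is blocked at V.
Since the path L → G → F is active, L and F are not d-separated given {V, Y}.

No — L and F are not d-separated given {V, Y}.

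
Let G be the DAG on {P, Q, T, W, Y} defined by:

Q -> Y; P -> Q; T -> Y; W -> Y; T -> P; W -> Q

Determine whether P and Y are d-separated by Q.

No — P and Y are not d-separated given {Q}.

There are 3 undirected paths between P and Y; checking each against the conditioning set {Q}:
Path 1: P ← T → Y
  T is a fork and T is not conditioned on — no node blocks this path, so it is active.
Path 2: P → Q ← W → Y
  Q is a collider and Q is conditioned on, which opens it; W is a fork and W is not conditioned on — no node blocks this path, so it is active.
Path 3: P → Q → Y
  Q is a chain here and Q is conditioned on, so the path is blocked at Q.
Because an active path exists, P and Y are not d-separated.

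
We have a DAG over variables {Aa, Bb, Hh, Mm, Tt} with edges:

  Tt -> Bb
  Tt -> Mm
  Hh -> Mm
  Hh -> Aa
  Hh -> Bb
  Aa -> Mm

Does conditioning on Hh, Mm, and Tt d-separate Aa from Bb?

Enumerating the 4 paths from Aa to Bb and testing each for blocking by {Hh, Mm, Tt}:
Path 1: Aa ← Hh → Bb
  Hh is a fork here and Hh is conditioned on, so the path is blocked at Hh.
Path 2: Aa ← Hh → Mm ← Tt → Bb
  Hh is a fork here and Hh is conditioned on, so the path is blocked at Hh.
Path 3: Aa → Mm ← Tt → Bb
  Tt is a fork here and Tt is conditioned on, so the path is blocked at Tt.
Path 4: Aa → Mm ← Hh → Bb
  Hh is a fork here and Hh is conditioned on, so the path is blocked at Hh.
Since every path is blocked, d-separation holds.

Yes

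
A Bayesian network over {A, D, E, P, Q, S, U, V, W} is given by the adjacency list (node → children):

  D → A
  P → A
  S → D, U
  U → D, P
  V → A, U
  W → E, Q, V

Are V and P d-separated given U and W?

Yes

Enumerating the 6 paths from V to P and testing each for blocking by {U, W}:
Path 1: V → U → D → A ← P
  U is a chain here and U is conditioned on, so the path is blocked at U.
Path 2: V → U → P
  U is a chain here and U is conditioned on, so the path is blocked at U.
Path 3: V → U ← S → D → A ← P
  A is a collider here and neither A nor any of its descendants is conditioned on, so the collider stays closed — the path is blocked at A.
Path 4: V → A ← D ← U → P
  A is a collider here and neither A nor any of its descendants is conditioned on, so the collider stays closed — the path is blocked at A.
Path 5: V → A ← D ← S → U → P
  A is a collider here and neither A nor any of its descendants is conditioned on, so the collider stays closed — the path is blocked at A.
Path 6: V → A ← P
  A is a collider here and neither A nor any of its descendants is conditioned on, so the collider stays closed — the path is blocked at A.
All paths are blocked; V ⊥ P | {U, W} holds.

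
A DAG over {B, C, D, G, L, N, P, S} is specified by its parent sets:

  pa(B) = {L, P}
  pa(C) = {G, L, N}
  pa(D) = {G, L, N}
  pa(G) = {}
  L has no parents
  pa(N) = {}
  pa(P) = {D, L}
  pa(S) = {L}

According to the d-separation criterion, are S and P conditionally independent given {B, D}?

No

Enumerating the 5 paths from S to P and testing each for blocking by {B, D}:
  1. S ← L → D → P — L:fork[open]; D:chain[blocks] ⇒ blocked
  2. S ← L → B ← P — L:fork[open]; B:collider[open] ⇒ active
  3. S ← L → C ← G → D → P — L:fork[open]; C:collider[blocks]; G:fork[open]; D:chain[blocks] ⇒ blocked
  4. S ← L → C ← N → D → P — L:fork[open]; C:collider[blocks]; N:fork[open]; D:chain[blocks] ⇒ blocked
  5. S ← L → P — L:fork[open] ⇒ active
At least one path is unblocked, so d-separation fails.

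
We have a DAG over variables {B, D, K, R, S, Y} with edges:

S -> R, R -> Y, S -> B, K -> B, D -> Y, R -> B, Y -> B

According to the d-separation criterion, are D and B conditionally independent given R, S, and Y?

Yes

3 paths connect D and B; each must be blocked for d-separation to hold:
Path 1: D → Y → B
  Y is a chain here and Y is conditioned on, so the path is blocked at Y.
Path 2: D → Y ← R → B
  R is a fork here and R is conditioned on, so the path is blocked at R.
Path 3: D → Y ← R ← S → B
  R is a chain here and R is conditioned on, so the path is blocked at R.
Every path is blocked, so D and B are d-separated given {R, S, Y}.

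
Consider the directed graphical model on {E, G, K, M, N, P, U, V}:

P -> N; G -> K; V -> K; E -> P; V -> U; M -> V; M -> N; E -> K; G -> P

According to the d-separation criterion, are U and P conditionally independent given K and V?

Yes — U and P are d-separated given {K, V}.

3 paths connect U and P; each must be blocked for d-separation to hold:
Path 1: U ← V → K ← E → P
  V is a fork here and V is conditioned on, so the path is blocked at V.
Path 2: U ← V → K ← G → P
  V is a fork here and V is conditioned on, so the path is blocked at V.
Path 3: U ← V ← M → N ← P
  V is a chain here and V is conditioned on, so the path is blocked at V.
All paths are blocked; U ⊥ P | {K, V} holds.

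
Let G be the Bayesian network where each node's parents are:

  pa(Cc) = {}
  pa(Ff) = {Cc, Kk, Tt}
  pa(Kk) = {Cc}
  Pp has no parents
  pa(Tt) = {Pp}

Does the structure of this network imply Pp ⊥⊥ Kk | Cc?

Yes — Pp and Kk are d-separated given {Cc}.

We examine all 2 paths between Pp and Kk:
  1. Pp → Tt → Ff ← Kk — Tt:chain[open]; Ff:collider[blocks] ⇒ blocked
  2. Pp → Tt → Ff ← Cc → Kk — Tt:chain[open]; Ff:collider[blocks]; Cc:fork[blocks] ⇒ blocked
All paths are blocked; Pp ⊥ Kk | {Cc} holds.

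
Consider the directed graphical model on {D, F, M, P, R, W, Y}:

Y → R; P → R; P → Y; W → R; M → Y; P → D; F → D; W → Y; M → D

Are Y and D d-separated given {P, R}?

Enumerating the 4 paths from Y to D and testing each for blocking by {P, R}:
Path 1: Y ← W → R ← P → D
  P is a fork here and P is conditioned on, so the path is blocked at P.
Path 2: Y → R ← P → D
  P is a fork here and P is conditioned on, so the path is blocked at P.
Path 3: Y ← P → D
  P is a fork here and P is conditioned on, so the path is blocked at P.
Path 4: Y ← M → D
  M is a fork and M is not conditioned on — no node blocks this path, so it is active.
At least one path is unblocked, so d-separation fails.

No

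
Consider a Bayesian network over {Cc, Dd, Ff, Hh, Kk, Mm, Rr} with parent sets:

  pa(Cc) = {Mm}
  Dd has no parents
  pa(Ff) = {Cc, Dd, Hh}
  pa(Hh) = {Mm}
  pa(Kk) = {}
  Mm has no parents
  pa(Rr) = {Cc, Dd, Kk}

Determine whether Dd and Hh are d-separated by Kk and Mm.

We examine all 4 paths between Dd and Hh:
Path 1: Dd → Rr ← Cc → Ff ← Hh
  Rr is a collider here and neither Rr nor any of its descendants is conditioned on, so the collider stays closed — the path is blocked at Rr.
Path 2: Dd → Rr ← Cc ← Mm → Hh
  Rr is a collider here and neither Rr nor any of its descendants is conditioned on, so the collider stays closed — the path is blocked at Rr.
Path 3: Dd → Ff ← Cc ← Mm → Hh
  Ff is a collider here and neither Ff nor any of its descendants is conditioned on, so the collider stays closed — the path is blocked at Ff.
Path 4: Dd → Ff ← Hh
  Ff is a collider here and neither Ff nor any of its descendants is conditioned on, so the collider stays closed — the path is blocked at Ff.
Every path is blocked, so Dd and Hh are d-separated given {Kk, Mm}.

Yes — Dd and Hh are d-separated given {Kk, Mm}.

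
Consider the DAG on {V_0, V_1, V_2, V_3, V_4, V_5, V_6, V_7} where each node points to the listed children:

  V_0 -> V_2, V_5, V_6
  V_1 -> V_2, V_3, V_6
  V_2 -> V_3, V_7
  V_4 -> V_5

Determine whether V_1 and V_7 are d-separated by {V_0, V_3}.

We examine all 3 paths between V_1 and V_7:
Path 1: V_1 → V_6 ← V_0 → V_2 → V_7
  V_6 is a collider here and neither V_6 nor any of its descendants is conditioned on, so the collider stays closed — the path is blocked at V_6.
Path 2: V_1 → V_3 ← V_2 → V_7
  V_3 is a collider and V_3 is conditioned on, which opens it; V_2 is a fork and V_2 is not conditioned on — no node blocks this path, so it is active.
Path 3: V_1 → V_2 → V_7
  V_2 is a chain and V_2 is not conditioned on — no node blocks this path, so it is active.
At least one path is unblocked, so d-separation fails.

No — V_1 and V_7 are not d-separated given {V_0, V_3}.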